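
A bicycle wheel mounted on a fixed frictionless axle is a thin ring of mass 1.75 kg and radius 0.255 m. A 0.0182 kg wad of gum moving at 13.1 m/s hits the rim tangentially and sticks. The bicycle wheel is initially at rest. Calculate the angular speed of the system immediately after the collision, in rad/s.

The axle reaction passes through the axle and exerts no torque about it; angular momentum about the axle is conserved through the impact.
I_p = (1.75)(0.255)² = 0.1138 kg·m². Taking the sense of the wad of gum's angular momentum as positive, L_{wad} = m v R = (0.0182)(13.1)(0.255) = 0.06080 kg·m²/s.
L_i = 0 + 0.06080 = 0.06080 kg·m²/s.
After sticking, I_f = I_p + m R² = 0.1138 + (0.0182)(0.255)² = 0.1150 kg·m².
ω_f = L_i / I_f = 0.06080 / 0.1150 = 0.5288 rad/s.

|ω_f| ≈ 0.529 rad/s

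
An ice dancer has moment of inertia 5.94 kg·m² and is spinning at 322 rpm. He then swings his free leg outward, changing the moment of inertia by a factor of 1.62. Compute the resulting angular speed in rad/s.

Angular momentum about the spin axis is conserved since the torque about it is zero.
I₂ = 1.62 × 5.94 = 9.623 kg·m².
ω₂ = I₁ω₁ / I₂ = (5.940)(322 rpm) / (9.623) = 198.8 rpm = 20.81 rad/s.

ω₂ ≈ 20.8 rad/s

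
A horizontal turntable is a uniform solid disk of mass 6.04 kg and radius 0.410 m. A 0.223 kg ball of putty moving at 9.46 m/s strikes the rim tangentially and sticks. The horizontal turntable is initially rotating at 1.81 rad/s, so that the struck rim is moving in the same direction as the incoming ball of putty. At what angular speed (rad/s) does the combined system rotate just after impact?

|ω_f| ≈ 3.27 rad/s

About the axle the impulsive forces during the collision are internal, so angular momentum about that axis is conserved.
I_p = ½(6.04)(0.410)² = 0.5077 kg·m². Taking the sense of the ball of putty's angular momentum as positive, L_{ball} = m v R = (0.223)(9.46)(0.410) = 0.8649 kg·m²/s.
L_i = +I_p ω_p + m v R = +(0.5077)(1.81) + 0.8649 = 1.784 kg·m²/s.
After sticking, I_f = I_p + m R² = 0.5077 + (0.223)(0.410)² = 0.5451 kg·m².
ω_f = L_i / I_f = 1.784 / 0.5451 = 3.272 rad/s.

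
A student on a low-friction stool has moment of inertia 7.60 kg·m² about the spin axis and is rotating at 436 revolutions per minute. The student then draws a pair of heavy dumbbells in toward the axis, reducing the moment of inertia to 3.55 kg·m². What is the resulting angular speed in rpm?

ω₂ ≈ 933 rpm

No external torque acts about the spin axis, so angular momentum is conserved.
ω₂ = I₁ω₁ / I₂ = (7.600)(436 rpm) / (3.550) = 933.4 rpm.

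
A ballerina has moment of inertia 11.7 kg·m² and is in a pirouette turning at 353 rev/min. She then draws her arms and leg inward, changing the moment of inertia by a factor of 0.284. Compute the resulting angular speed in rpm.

ω₂ ≈ 1240 rpm

No external torque acts about the spin axis, so angular momentum is conserved.
I₂ = 0.284 × 11.7 = 3.323 kg·m².
ω₂ = I₁ω₁ / I₂ = (11.70)(353 rpm) / (3.323) = 1243 rpm.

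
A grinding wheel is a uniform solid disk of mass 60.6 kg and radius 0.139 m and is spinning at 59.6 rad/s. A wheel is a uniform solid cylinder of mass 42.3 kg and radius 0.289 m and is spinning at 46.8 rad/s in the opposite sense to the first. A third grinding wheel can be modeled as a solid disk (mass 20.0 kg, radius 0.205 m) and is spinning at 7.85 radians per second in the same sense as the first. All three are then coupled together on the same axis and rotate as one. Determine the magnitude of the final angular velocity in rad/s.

|ω_f| ≈ 16.0 rad/s

No external torque acts about the common axis, so total angular momentum is conserved.
Moments of inertia: I_A = ½(60.6)(0.139)² = 0.5854 kg·m²; I_B = ½(42.3)(0.289)² = 1.766 kg·m²; I_C = ½(20.0)(0.205)² = 0.4202 kg·m².
Taking A's sense as positive: L = (0.5854)(59.6) − (1.766)(46.8) + (0.4202)(7.85) = -44.48 kg·m²·rad/s.
Combined I = 0.5854 + 1.766 + 0.4202 = 2.772 kg·m².
ω_f = L / I = -44.48 / 2.772 = -16.05 rad/s.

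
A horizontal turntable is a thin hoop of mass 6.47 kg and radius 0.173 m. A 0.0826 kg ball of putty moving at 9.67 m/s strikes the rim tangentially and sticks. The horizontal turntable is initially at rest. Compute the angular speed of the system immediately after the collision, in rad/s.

|ω_f| ≈ 0.705 rad/s

The axle reaction passes through the axle and exerts no torque about it; angular momentum about the axle is conserved through the impact.
I_p = (6.47)(0.173)² = 0.1936 kg·m². Taking the sense of the ball of putty's angular momentum as positive, L_{ball} = m v R = (0.0826)(9.67)(0.173) = 0.1382 kg·m²/s.
L_i = 0 + 0.1382 = 0.1382 kg·m²/s.
After sticking, I_f = I_p + m R² = 0.1936 + (0.0826)(0.173)² = 0.1961 kg·m².
ω_f = L_i / I_f = 0.1382 / 0.1961 = 0.7046 rad/s.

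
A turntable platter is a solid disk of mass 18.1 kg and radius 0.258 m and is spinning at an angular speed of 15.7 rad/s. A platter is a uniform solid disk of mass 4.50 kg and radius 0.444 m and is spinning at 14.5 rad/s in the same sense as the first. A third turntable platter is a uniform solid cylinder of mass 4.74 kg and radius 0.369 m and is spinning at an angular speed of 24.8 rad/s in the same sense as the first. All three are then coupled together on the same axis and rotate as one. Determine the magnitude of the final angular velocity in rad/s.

|ω_f| ≈ 17.5 rad/s

No external torque acts about the common axis, so total angular momentum is conserved.
Moments of inertia: I_A = ½(18.1)(0.258)² = 0.6024 kg·m²; I_B = ½(4.50)(0.444)² = 0.4436 kg·m²; I_C = ½(4.74)(0.369)² = 0.3227 kg·m².
Taking A's sense as positive: L = (0.6024)(15.7) + (0.4436)(14.5) + (0.3227)(24.8) = 23.89 kg·m²·rad/s.
Combined I = 0.6024 + 0.4436 + 0.3227 = 1.369 kg·m².
ω_f = L / I = 23.89 / 1.369 = 17.46 rad/s.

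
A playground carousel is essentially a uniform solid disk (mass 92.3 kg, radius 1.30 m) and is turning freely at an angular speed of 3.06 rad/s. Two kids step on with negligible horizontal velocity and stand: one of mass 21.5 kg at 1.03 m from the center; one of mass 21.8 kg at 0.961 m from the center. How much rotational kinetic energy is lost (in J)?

No external torque acts about the center; L_before = L_after.
I_p = ½(92.3)(1.30)² = 77.99 kg·m².
Added inertia Σmr² = (21.5)(1.03)² + (21.8)(0.961)² = 42.94 kg·m²; I_f = 77.99 + 42.94 = 120.9 kg·m².
ω_f = I_p ω_i / I_f = (77.99)(3.06) / 120.9 = 1.973 rad/s.
KE_i = ½(77.99)(3.060 rad/s)² = 365.1 J; KE_f = ½(120.9)(1.973)² = 235.5 J.

energy lost ≈ 130 J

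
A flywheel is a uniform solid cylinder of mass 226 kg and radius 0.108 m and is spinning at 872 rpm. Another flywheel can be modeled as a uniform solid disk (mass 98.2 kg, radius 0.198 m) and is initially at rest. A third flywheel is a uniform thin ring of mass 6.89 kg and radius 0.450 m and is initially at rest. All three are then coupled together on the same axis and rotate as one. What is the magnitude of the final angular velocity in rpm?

The coupling torques are internal; angular momentum about the shared axis is conserved.
Moments of inertia: I_A = ½(226)(0.108)² = 1.318 kg·m²; I_B = ½(98.2)(0.198)² = 1.925 kg·m²; I_C = (6.89)(0.450)² = 1.395 kg·m².
Taking A's sense as positive: L = (1.318)(872) = 1149 kg·m²·rpm.
Combined I = 1.318 + 1.925 + 1.395 = 4.638 kg·m².
ω_f = L / I = 1149 / 4.638 = 247.8 rpm.

|ω_f| ≈ 248 rpm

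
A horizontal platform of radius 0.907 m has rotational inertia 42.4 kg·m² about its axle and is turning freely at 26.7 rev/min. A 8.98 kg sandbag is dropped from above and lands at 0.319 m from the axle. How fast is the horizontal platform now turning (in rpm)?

No external torque acts about the axle; L_before = L_after.
Added inertia Σmr² = (8.98)(0.319)² = 0.9138 kg·m²; I_f = 42.40 + 0.9138 = 43.31 kg·m².
ω_f = I_p ω_i / I_f = (42.40)(26.7) / 43.31 = 26.14 rpm.

ω_f ≈ 26.1 rpm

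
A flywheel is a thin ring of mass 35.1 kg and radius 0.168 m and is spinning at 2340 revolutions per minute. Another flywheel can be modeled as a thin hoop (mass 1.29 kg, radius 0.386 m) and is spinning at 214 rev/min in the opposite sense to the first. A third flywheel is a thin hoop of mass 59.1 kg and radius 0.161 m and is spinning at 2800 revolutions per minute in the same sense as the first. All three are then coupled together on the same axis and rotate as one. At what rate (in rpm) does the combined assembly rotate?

|ω_f| ≈ 2420 rpm

No external torque acts about the common axis, so total angular momentum is conserved.
Moments of inertia: I_A = (35.1)(0.168)² = 0.9907 kg·m²; I_B = (1.29)(0.386)² = 0.1922 kg·m²; I_C = (59.1)(0.161)² = 1.532 kg·m².
Taking A's sense as positive: L = (0.9907)(2340) − (0.1922)(214) + (1.532)(2800) = 6566 kg·m²·rpm.
Combined I = 0.9907 + 0.1922 + 1.532 = 2.715 kg·m².
ω_f = L / I = 6566 / 2.715 = 2419 rpm.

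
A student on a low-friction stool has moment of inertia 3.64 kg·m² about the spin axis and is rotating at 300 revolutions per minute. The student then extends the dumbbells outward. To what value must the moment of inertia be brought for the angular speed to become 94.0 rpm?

I₂ ≈ 11.6 kg·m²

No external torque acts about the spin axis, so angular momentum is conserved.
I₂ = I₁ω₁ / ω₂ = (3.64)(300) / (94.0) = 11.62 kg·m².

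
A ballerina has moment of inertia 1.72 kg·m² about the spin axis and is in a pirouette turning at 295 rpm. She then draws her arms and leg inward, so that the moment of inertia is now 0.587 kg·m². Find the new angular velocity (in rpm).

Angular momentum about the spin axis is conserved since the torque about it is zero.
ω₂ = I₁ω₁ / I₂ = (1.720)(295 rpm) / (0.5870) = 864.4 rpm.

ω₂ ≈ 864 rpm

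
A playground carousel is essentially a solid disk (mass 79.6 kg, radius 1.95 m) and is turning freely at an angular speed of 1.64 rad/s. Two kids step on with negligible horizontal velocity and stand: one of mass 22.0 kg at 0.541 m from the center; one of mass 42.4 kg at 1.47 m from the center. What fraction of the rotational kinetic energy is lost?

fraction ≈ 0.393

No external torque acts about the center; L_before = L_after.
I_p = ½(79.6)(1.95)² = 151.3 kg·m².
Added inertia Σmr² = (22.0)(0.541)² + (42.4)(1.47)² = 98.06 kg·m²; I_f = 151.3 + 98.06 = 249.4 kg·m².
ω_f = I_p ω_i / I_f = (151.3)(1.64) / 249.4 = 0.9952 rad/s.
KE_i = ½(151.3)(1.640 rad/s)² = 203.5 J; KE_f = ½(249.4)(0.9952)² = 123.5 J.
Fraction lost = 0.3932.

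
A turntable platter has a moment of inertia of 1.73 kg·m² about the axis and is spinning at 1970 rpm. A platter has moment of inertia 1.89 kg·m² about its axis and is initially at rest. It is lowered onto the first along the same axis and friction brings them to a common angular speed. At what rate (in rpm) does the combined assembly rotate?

|ω_f| ≈ 941 rpm

No external torque acts about the common axis, so total angular momentum is conserved.
Taking A's sense as positive: L = (1.730)(1970) = 3408 kg·m²·rpm.
Combined I = 1.730 + 1.890 = 3.620 kg·m².
ω_f = L / I = 3408 / 3.620 = 941.5 rpm.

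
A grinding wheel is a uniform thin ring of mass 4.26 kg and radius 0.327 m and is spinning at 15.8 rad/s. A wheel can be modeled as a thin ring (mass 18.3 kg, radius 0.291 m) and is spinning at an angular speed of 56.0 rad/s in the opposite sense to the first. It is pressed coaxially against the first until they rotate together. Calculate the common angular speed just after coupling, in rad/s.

|ω_f| ≈ 39.7 rad/s

No external torque acts about the common axis, so total angular momentum is conserved.
Moments of inertia: I_A = (4.26)(0.327)² = 0.4555 kg·m²; I_B = (18.3)(0.291)² = 1.550 kg·m².
Taking A's sense as positive: L = (0.4555)(15.8) − (1.550)(56.0) = -79.58 kg·m²·rad/s.
Combined I = 0.4555 + 1.550 = 2.005 kg·m².
ω_f = L / I = -79.58 / 2.005 = -39.69 rad/s.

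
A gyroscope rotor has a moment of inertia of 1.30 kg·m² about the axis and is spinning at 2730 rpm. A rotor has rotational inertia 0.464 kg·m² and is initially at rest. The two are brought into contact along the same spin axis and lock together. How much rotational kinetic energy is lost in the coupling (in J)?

ΔKE lost ≈ 14000 J

The coupling torques are internal; angular momentum about the shared axis is conserved.
Taking A's sense as positive: L = (1.300)(2730) = 3549 kg·m²·rpm.
Combined I = 1.300 + 0.4640 = 1.764 kg·m².
ω_f = L / I = 3549 / 1.764 = 2012 rpm.
KE_i = ½ΣIω² = 53120 J; KE_f = ½(1.764)(210.7)² = 39150 J.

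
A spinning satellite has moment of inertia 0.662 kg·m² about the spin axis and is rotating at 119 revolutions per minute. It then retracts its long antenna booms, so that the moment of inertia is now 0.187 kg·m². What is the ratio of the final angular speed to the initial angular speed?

No external torque acts about the spin axis, so angular momentum is conserved.
ω₂/ω₁ = I₁/I₂ = 0.6620 / 0.1870 = 3.540.

ω₂/ω₁ ≈ 3.54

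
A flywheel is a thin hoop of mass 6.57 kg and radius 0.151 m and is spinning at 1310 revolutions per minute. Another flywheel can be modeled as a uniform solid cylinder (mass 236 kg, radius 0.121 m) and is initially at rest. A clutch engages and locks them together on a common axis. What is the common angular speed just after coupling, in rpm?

|ω_f| ≈ 105 rpm

The coupling torques are internal; angular momentum about the shared axis is conserved.
Moments of inertia: I_A = (6.57)(0.151)² = 0.1498 kg·m²; I_B = ½(236)(0.121)² = 1.728 kg·m².
Taking A's sense as positive: L = (0.1498)(1310) = 196.2 kg·m²·rpm.
Combined I = 0.1498 + 1.728 = 1.877 kg·m².
ω_f = L / I = 196.2 / 1.877 = 104.5 rpm.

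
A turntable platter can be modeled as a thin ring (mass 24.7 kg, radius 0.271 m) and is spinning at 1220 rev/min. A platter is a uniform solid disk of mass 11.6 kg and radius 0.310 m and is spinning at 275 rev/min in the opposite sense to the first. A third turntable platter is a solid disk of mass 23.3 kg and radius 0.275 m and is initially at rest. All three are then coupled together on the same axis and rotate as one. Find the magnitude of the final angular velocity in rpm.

The coupling torques are internal; angular momentum about the shared axis is conserved.
Moments of inertia: I_A = (24.7)(0.271)² = 1.814 kg·m²; I_B = ½(11.6)(0.310)² = 0.5574 kg·m²; I_C = ½(23.3)(0.275)² = 0.8810 kg·m².
Taking A's sense as positive: L = (1.814)(1220) − (0.5574)(275) = 2060 kg·m²·rpm.
Combined I = 1.814 + 0.5574 + 0.8810 = 3.252 kg·m².
ω_f = L / I = 2060 / 3.252 = 633.3 rpm.

|ω_f| ≈ 633 rpm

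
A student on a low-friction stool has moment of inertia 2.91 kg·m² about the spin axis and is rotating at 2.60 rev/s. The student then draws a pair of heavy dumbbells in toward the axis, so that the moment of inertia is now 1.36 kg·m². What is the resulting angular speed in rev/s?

ω₂ ≈ 5.56 rev/s

Angular momentum about the spin axis is conserved since the torque about it is zero.
ω₂ = I₁ω₁ / I₂ = (2.910)(2.60 rev/s) / (1.360) = 5.563 rev/s.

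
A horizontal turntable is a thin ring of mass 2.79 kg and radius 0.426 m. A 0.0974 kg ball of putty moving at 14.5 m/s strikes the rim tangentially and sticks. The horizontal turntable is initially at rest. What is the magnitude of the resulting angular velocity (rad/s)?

|ω_f| ≈ 1.15 rad/s

The axle reaction passes through the axle and exerts no torque about it; angular momentum about the axle is conserved through the impact.
I_p = (2.79)(0.426)² = 0.5063 kg·m². Taking the sense of the ball of putty's angular momentum as positive, L_{ball} = m v R = (0.0974)(14.5)(0.426) = 0.6016 kg·m²/s.
L_i = 0 + 0.6016 = 0.6016 kg·m²/s.
After sticking, I_f = I_p + m R² = 0.5063 + (0.0974)(0.426)² = 0.5240 kg·m².
ω_f = L_i / I_f = 0.6016 / 0.5240 = 1.148 rad/s.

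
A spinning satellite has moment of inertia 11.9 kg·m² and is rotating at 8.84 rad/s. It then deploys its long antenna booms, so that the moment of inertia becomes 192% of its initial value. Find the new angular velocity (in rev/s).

Angular momentum about the spin axis is conserved since the torque about it is zero.
I₂ = 1.92 × 11.9 = 22.85 kg·m².
ω₂ = I₁ω₁ / I₂ = (11.90)(8.84 rad/s) / (22.85) = 4.604 rad/s = 0.7328 rev/s.

ω₂ ≈ 0.733 rev/s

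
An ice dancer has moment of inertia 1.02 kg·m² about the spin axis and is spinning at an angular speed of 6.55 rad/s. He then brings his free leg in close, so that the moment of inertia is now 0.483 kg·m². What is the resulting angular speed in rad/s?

ω₂ ≈ 13.8 rad/s

Angular momentum about the spin axis is conserved since the torque about it is zero.
ω₂ = I₁ω₁ / I₂ = (1.020)(6.55 rad/s) / (0.4830) = 13.83 rad/s.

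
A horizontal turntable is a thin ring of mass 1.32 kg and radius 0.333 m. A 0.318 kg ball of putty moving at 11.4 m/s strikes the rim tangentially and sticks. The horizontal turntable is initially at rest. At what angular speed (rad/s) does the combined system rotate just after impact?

|ω_f| ≈ 6.65 rad/s

The axle reaction passes through the axle and exerts no torque about it; angular momentum about the axle is conserved through the impact.
I_p = (1.32)(0.333)² = 0.1464 kg·m². Taking the sense of the ball of putty's angular momentum as positive, L_{ball} = m v R = (0.318)(11.4)(0.333) = 1.207 kg·m²/s.
L_i = 0 + 1.207 = 1.207 kg·m²/s.
After sticking, I_f = I_p + m R² = 0.1464 + (0.318)(0.333)² = 0.1816 kg·m².
ω_f = L_i / I_f = 1.207 / 0.1816 = 6.646 rad/s.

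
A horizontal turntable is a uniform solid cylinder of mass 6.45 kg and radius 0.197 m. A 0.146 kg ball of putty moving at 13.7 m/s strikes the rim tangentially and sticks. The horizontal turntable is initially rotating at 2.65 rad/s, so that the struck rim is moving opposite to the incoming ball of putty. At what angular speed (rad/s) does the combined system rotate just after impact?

|ω_f| ≈ 0.477 rad/s

About the axle the impulsive forces during the collision are internal, so angular momentum about that axis is conserved.
I_p = ½(6.45)(0.197)² = 0.1252 kg·m². Taking the sense of the ball of putty's angular momentum as positive, L_{ball} = m v R = (0.146)(13.7)(0.197) = 0.3940 kg·m²/s.
L_i = −I_p ω_p + m v R = −(0.1252)(2.65) + 0.3940 = 0.06237 kg·m²/s.
After sticking, I_f = I_p + m R² = 0.1252 + (0.146)(0.197)² = 0.1308 kg·m².
ω_f = L_i / I_f = 0.06237 / 0.1308 = 0.4767 rad/s.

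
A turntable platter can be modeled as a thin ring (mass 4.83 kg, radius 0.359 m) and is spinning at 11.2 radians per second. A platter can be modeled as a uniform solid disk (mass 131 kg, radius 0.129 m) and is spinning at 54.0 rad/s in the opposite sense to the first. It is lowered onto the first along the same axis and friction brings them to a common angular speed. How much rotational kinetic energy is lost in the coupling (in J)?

No external torque acts about the common axis, so total angular momentum is conserved.
Moments of inertia: I_A = (4.83)(0.359)² = 0.6225 kg·m²; I_B = ½(131)(0.129)² = 1.090 kg·m².
Taking A's sense as positive: L = (0.6225)(11.2) − (1.090)(54.0) = -51.89 kg·m²·rad/s.
Combined I = 0.6225 + 1.090 = 1.712 kg·m².
ω_f = L / I = -51.89 / 1.712 = -30.30 rad/s.
KE_i = ½ΣIω² = 1628 J; KE_f = ½(1.712)(30.30)² = 786.1 J.

ΔKE lost ≈ 842 J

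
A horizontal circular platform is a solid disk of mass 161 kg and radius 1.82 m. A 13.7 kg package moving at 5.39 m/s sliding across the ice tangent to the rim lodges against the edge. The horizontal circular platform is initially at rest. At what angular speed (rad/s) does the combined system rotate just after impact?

The axle reaction passes through the central axle and exerts no torque about it; angular momentum about the central axle is conserved through the impact.
I_p = ½(161)(1.82)² = 266.6 kg·m². Taking the sense of the package's angular momentum as positive, L_{package} = m v R = (13.7)(5.39)(1.82) = 134.4 kg·m²/s.
L_i = 0 + 134.4 = 134.4 kg·m²/s.
After sticking, I_f = I_p + m R² = 266.6 + (13.7)(1.82)² = 312.0 kg·m².
ω_f = L_i / I_f = 134.4 / 312.0 = 0.4307 rad/s.

|ω_f| ≈ 0.431 rad/s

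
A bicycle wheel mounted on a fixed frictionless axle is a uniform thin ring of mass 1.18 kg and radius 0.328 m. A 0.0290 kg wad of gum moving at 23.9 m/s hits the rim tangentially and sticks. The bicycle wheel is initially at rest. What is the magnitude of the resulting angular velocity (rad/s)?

About the axle the impulsive forces during the collision are internal, so angular momentum about that axis is conserved.
I_p = (1.18)(0.328)² = 0.1269 kg·m². Taking the sense of the wad of gum's angular momentum as positive, L_{wad} = m v R = (0.0290)(23.9)(0.328) = 0.2273 kg·m²/s.
L_i = 0 + 0.2273 = 0.2273 kg·m²/s.
After sticking, I_f = I_p + m R² = 0.1269 + (0.0290)(0.328)² = 0.1301 kg·m².
ω_f = L_i / I_f = 0.2273 / 0.1301 = 1.748 rad/s.

|ω_f| ≈ 1.75 rad/s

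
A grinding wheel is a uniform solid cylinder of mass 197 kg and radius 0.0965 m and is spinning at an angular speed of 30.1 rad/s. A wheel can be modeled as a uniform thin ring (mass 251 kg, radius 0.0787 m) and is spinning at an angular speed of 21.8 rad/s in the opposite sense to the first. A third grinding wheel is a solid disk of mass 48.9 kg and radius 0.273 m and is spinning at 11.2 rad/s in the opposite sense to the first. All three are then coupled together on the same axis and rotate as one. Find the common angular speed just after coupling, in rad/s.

No external torque acts about the common axis, so total angular momentum is conserved.
Moments of inertia: I_A = ½(197)(0.0965)² = 0.9173 kg·m²; I_B = (251)(0.0787)² = 1.555 kg·m²; I_C = ½(48.9)(0.273)² = 1.822 kg·m².
Taking A's sense as positive: L = (0.9173)(30.1) − (1.555)(21.8) − (1.822)(11.2) = -26.69 kg·m²·rad/s.
Combined I = 0.9173 + 1.555 + 1.822 = 4.294 kg·m².
ω_f = L / I = -26.69 / 4.294 = -6.216 rad/s.

|ω_f| ≈ 6.22 rad/s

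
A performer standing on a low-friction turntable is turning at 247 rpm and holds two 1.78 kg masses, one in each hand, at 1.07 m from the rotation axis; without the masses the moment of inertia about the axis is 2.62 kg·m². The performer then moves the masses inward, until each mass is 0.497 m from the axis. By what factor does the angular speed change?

ω₂/ω₁ ≈ 1.91

Angular momentum about the spin axis is conserved since the torque about it is zero.
I₁ = 2.62 + 2(1.78)(1.07)² = 6.696 kg·m²; I₂ = 2.62 + 2(1.78)(0.497)² = 3.499 kg·m².
ω₂/ω₁ = I₁/I₂ = 6.696 / 3.499 = 1.913.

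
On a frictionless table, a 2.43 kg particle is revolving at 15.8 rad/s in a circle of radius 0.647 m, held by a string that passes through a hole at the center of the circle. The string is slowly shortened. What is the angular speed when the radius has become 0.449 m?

ω₂ ≈ 32.8 rad/s

The constraining force is radial, so m r² ω about the center is conserved.
ω₂ = ω₁ (r₁/r₂)² = (15.8)(0.647/0.449)² = 32.81 rad/s.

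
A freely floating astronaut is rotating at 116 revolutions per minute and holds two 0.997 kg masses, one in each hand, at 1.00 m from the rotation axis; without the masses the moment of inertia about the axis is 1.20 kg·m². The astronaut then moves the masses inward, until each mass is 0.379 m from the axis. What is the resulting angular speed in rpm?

ω₂ ≈ 249 rpm

With no external torque about the axis, L is conserved: I₁ω₁ = I₂ω₂.
I₁ = 1.20 + 2(0.997)(1.00)² = 3.194 kg·m²; I₂ = 1.20 + 2(0.997)(0.379)² = 1.486 kg·m².
ω₂ = I₁ω₁ / I₂ = (3.194)(116 rpm) / (1.486) = 249.3 rpm.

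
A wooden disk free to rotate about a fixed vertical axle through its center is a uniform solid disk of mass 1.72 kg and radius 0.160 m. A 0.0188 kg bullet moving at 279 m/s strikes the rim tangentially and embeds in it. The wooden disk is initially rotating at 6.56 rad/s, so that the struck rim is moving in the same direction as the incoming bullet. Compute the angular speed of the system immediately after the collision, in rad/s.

|ω_f| ≈ 43.7 rad/s

About the axle the impulsive forces during the collision are internal, so angular momentum about that axis is conserved.
I_p = ½(1.72)(0.160)² = 0.02202 kg·m². Taking the sense of the bullet's angular momentum as positive, L_{bullet} = m v R = (0.0188)(279)(0.160) = 0.8392 kg·m²/s.
L_i = +I_p ω_p + m v R = +(0.02202)(6.56) + 0.8392 = 0.9837 kg·m²/s.
After sticking, I_f = I_p + m R² = 0.02202 + (0.0188)(0.160)² = 0.02250 kg·m².
ω_f = L_i / I_f = 0.9837 / 0.02250 = 43.72 rad/s.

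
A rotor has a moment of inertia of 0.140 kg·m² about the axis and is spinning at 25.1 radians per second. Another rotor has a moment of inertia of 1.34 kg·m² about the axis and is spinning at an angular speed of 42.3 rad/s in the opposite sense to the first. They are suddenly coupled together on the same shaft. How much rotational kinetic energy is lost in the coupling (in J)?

No external torque acts about the common axis, so total angular momentum is conserved.
Taking A's sense as positive: L = (0.1400)(25.1) − (1.340)(42.3) = -53.17 kg·m²·rad/s.
Combined I = 0.1400 + 1.340 = 1.480 kg·m².
ω_f = L / I = -53.17 / 1.480 = -35.92 rad/s.
KE_i = ½ΣIω² = 1243 J; KE_f = ½(1.480)(35.92)² = 955.0 J.

ΔKE lost ≈ 288 J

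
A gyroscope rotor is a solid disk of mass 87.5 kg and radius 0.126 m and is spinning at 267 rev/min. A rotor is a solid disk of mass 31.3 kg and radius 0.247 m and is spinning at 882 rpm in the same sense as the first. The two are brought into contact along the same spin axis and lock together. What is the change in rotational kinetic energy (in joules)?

The coupling torques are internal; angular momentum about the shared axis is conserved.
Moments of inertia: I_A = ½(87.5)(0.126)² = 0.6946 kg·m²; I_B = ½(31.3)(0.247)² = 0.9548 kg·m².
Taking A's sense as positive: L = (0.6946)(267) + (0.9548)(882) = 1028 kg·m²·rpm.
Combined I = 0.6946 + 0.9548 = 1.649 kg·m².
ω_f = L / I = 1028 / 1.649 = 623.0 rpm.
KE_i = ½ΣIω² = 4344 J; KE_f = ½(1.649)(65.24)² = 3510 J.

ΔKE ≈ -834 J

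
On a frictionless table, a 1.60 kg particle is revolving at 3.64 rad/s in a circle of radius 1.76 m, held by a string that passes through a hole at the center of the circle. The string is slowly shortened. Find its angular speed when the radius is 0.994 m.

The constraining force is radial, so m r² ω about the center is conserved.
ω₂ = ω₁ (r₁/r₂)² = (3.64)(1.76/0.994)² = 11.41 rad/s.

ω₂ ≈ 11.4 rad/s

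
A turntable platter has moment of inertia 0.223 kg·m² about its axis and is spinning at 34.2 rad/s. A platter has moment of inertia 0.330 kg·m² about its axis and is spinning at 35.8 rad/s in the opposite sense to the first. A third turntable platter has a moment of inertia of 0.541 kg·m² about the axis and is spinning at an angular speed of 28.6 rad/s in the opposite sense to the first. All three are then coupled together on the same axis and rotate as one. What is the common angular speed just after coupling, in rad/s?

|ω_f| ≈ 18.0 rad/s

The coupling torques are internal; angular momentum about the shared axis is conserved.
Taking A's sense as positive: L = (0.2230)(34.2) − (0.3300)(35.8) − (0.5410)(28.6) = -19.66 kg·m²·rad/s.
Combined I = 0.2230 + 0.3300 + 0.5410 = 1.094 kg·m².
ω_f = L / I = -19.66 / 1.094 = -17.97 rad/s.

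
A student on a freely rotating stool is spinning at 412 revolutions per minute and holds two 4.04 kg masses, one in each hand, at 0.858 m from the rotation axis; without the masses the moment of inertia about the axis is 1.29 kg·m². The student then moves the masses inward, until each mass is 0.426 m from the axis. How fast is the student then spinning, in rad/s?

ω₂ ≈ 113 rad/s

Angular momentum about the spin axis is conserved since the torque about it is zero.
I₁ = 1.29 + 2(4.04)(0.858)² = 7.238 kg·m²; I₂ = 1.29 + 2(4.04)(0.426)² = 2.756 kg·m².
ω₂ = I₁ω₁ / I₂ = (7.238)(412 rpm) / (2.756) = 1082 rpm = 113.3 rad/s.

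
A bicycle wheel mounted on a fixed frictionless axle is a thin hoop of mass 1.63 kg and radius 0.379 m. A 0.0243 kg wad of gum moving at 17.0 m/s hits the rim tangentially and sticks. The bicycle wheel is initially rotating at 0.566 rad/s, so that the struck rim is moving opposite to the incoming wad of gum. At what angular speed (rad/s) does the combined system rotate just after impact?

|ω_f| ≈ 0.101 rad/s

About the axle the impulsive forces during the collision are internal, so angular momentum about that axis is conserved.
I_p = (1.63)(0.379)² = 0.2341 kg·m². Taking the sense of the wad of gum's angular momentum as positive, L_{wad} = m v R = (0.0243)(17.0)(0.379) = 0.1566 kg·m²/s.
L_i = −I_p ω_p + m v R = −(0.2341)(0.566) + 0.1566 = 0.02404 kg·m²/s.
After sticking, I_f = I_p + m R² = 0.2341 + (0.0243)(0.379)² = 0.2376 kg·m².
ω_f = L_i / I_f = 0.02404 / 0.2376 = 0.1012 rad/s.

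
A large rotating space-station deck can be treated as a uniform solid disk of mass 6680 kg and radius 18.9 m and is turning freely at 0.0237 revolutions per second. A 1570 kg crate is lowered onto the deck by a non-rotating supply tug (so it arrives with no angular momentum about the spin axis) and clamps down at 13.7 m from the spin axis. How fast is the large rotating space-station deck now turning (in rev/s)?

No external torque acts about the spin axis; L_before = L_after.
I_p = ½(6680)(18.9)² = 1.193e+06 kg·m².
Added inertia Σmr² = (1570)(13.7)² = 2.947e+05 kg·m²; I_f = 1.193e+06 + 2.947e+05 = 1.488e+06 kg·m².
ω_f = I_p ω_i / I_f = (1.193e+06)(0.0237) / 1.488e+06 = 0.01901 rev/s.

ω_f ≈ 0.0190 rev/s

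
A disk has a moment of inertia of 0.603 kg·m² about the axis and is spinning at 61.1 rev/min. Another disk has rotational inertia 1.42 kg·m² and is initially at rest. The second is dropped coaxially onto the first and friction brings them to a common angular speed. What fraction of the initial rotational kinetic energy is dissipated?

fraction ≈ 0.702

The coupling torques are internal; angular momentum about the shared axis is conserved.
Taking A's sense as positive: L = (0.6030)(61.1) = 36.84 kg·m²·rpm.
Combined I = 0.6030 + 1.420 = 2.023 kg·m².
ω_f = L / I = 36.84 / 2.023 = 18.21 rpm.
KE_i = ½ΣIω² = 12.34 J; KE_f = ½(2.023)(1.907)² = 3.679 J.
Fraction dissipated = (KE_i − KE_f)/KE_i = 0.7019.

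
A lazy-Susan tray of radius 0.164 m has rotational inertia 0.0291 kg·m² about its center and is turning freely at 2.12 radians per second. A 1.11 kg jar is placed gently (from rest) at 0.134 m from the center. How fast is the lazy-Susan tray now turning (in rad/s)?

ω_f ≈ 1.26 rad/s

The added mass arrives with no angular momentum about the center, and any external torque about the center is negligible, so the system's angular momentum is conserved.
Added inertia Σmr² = (1.11)(0.134)² = 0.01993 kg·m²; I_f = 0.02910 + 0.01993 = 0.04903 kg·m².
ω_f = I_p ω_i / I_f = (0.02910)(2.12) / 0.04903 = 1.258 rad/s.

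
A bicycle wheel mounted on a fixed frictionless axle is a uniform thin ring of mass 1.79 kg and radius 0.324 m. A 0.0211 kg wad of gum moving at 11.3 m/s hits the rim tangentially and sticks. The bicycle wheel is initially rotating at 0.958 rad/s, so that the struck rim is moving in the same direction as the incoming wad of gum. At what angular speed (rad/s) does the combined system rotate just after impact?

About the axle the impulsive forces during the collision are internal, so angular momentum about that axis is conserved.
I_p = (1.79)(0.324)² = 0.1879 kg·m². Taking the sense of the wad of gum's angular momentum as positive, L_{wad} = m v R = (0.0211)(11.3)(0.324) = 0.07725 kg·m²/s.
L_i = +I_p ω_p + m v R = +(0.1879)(0.958) + 0.07725 = 0.2573 kg·m²/s.
After sticking, I_f = I_p + m R² = 0.1879 + (0.0211)(0.324)² = 0.1901 kg·m².
ω_f = L_i / I_f = 0.2573 / 0.1901 = 1.353 rad/s.

|ω_f| ≈ 1.35 rad/s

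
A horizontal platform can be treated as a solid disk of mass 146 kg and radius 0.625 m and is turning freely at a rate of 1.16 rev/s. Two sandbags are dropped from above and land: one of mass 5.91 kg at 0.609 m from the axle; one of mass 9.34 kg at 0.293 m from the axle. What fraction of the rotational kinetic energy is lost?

fraction ≈ 0.0950

The added mass arrives with no angular momentum about the axle, and any external torque about the axle is negligible, so the system's angular momentum is conserved.
I_p = ½(146)(0.625)² = 28.52 kg·m².
Added inertia Σmr² = (5.91)(0.609)² + (9.34)(0.293)² = 2.994 kg·m²; I_f = 28.52 + 2.994 = 31.51 kg·m².
ω_f = I_p ω_i / I_f = (28.52)(1.16) / 31.51 = 1.050 rev/s.
KE_i = ½(28.52)(7.288 rad/s)² = 757.4 J; KE_f = ½(31.51)(6.596)² = 685.4 J.
Fraction lost = 0.09501.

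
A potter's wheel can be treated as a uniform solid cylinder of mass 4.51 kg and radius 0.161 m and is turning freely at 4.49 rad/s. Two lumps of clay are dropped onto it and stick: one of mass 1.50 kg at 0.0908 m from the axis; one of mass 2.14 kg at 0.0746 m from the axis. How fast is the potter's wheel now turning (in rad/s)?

No external torque acts about the axis; L_before = L_after.
I_p = ½(4.51)(0.161)² = 0.05845 kg·m².
Added inertia Σmr² = (1.50)(0.0908)² + (2.14)(0.0746)² = 0.02428 kg·m²; I_f = 0.05845 + 0.02428 = 0.08273 kg·m².
ω_f = I_p ω_i / I_f = (0.05845)(4.49) / 0.08273 = 3.172 rad/s.

ω_f ≈ 3.17 rad/s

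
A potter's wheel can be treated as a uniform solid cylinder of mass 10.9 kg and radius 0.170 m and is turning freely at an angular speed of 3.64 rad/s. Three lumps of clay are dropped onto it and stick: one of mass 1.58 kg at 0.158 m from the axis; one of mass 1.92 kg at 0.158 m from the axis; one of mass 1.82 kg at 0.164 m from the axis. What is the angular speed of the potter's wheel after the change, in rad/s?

The added mass arrives with no angular momentum about the axis, and any external torque about the axis is negligible, so the system's angular momentum is conserved.
I_p = ½(10.9)(0.170)² = 0.1575 kg·m².
Added inertia Σmr² = (1.58)(0.158)² + (1.92)(0.158)² + (1.82)(0.164)² = 0.1363 kg·m²; I_f = 0.1575 + 0.1363 = 0.2938 kg·m².
ω_f = I_p ω_i / I_f = (0.1575)(3.64) / 0.2938 = 1.951 rad/s.

ω_f ≈ 1.95 rad/s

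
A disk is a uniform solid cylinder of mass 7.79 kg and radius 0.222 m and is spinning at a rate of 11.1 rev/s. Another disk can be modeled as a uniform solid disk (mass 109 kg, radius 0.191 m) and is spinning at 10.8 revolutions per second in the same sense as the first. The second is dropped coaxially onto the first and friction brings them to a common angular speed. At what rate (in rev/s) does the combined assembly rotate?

|ω_f| ≈ 10.8 rev/s

No external torque acts about the common axis, so total angular momentum is conserved.
Moments of inertia: I_A = ½(7.79)(0.222)² = 0.1920 kg·m²; I_B = ½(109)(0.191)² = 1.988 kg·m².
Taking A's sense as positive: L = (0.1920)(11.1) + (1.988)(10.8) = 23.60 kg·m²·rev/s.
Combined I = 0.1920 + 1.988 = 2.180 kg·m².
ω_f = L / I = 23.60 / 2.180 = 10.83 rev/s.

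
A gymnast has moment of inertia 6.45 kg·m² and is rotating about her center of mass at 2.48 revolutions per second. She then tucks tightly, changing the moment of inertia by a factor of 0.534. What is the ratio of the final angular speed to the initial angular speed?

ω₂/ω₁ ≈ 1.87

Angular momentum about the spin axis is conserved since the torque about it is zero.
I₂ = 0.534 × 6.45 = 3.444 kg·m².
ω₂/ω₁ = I₁/I₂ = 6.450 / 3.444 = 1.873.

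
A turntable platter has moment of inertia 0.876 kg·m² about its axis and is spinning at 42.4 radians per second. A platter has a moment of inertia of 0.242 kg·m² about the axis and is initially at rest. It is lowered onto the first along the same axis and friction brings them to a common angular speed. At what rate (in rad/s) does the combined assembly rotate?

|ω_f| ≈ 33.2 rad/s

The coupling torques are internal; angular momentum about the shared axis is conserved.
Taking A's sense as positive: L = (0.8760)(42.4) = 37.14 kg·m²·rad/s.
Combined I = 0.8760 + 0.2420 = 1.118 kg·m².
ω_f = L / I = 37.14 / 1.118 = 33.22 rad/s.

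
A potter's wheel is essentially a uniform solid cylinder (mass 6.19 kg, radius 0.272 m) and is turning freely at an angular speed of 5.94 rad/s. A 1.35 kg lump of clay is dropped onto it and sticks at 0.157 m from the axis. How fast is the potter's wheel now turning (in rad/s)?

ω_f ≈ 5.19 rad/s

The added mass arrives with no angular momentum about the axis, and any external torque about the axis is negligible, so the system's angular momentum is conserved.
I_p = ½(6.19)(0.272)² = 0.2290 kg·m².
Added inertia Σmr² = (1.35)(0.157)² = 0.03328 kg·m²; I_f = 0.2290 + 0.03328 = 0.2623 kg·m².
ω_f = I_p ω_i / I_f = (0.2290)(5.94) / 0.2623 = 5.186 rad/s.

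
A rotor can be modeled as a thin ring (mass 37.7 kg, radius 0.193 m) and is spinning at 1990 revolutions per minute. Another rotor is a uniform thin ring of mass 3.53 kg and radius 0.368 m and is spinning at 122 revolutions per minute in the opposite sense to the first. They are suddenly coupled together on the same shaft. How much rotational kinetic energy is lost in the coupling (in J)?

No external torque acts about the common axis, so total angular momentum is conserved.
Moments of inertia: I_A = (37.7)(0.193)² = 1.404 kg·m²; I_B = (3.53)(0.368)² = 0.4780 kg·m².
Taking A's sense as positive: L = (1.404)(1990) − (0.4780)(122) = 2736 kg·m²·rpm.
Combined I = 1.404 + 0.4780 = 1.882 kg·m².
ω_f = L / I = 2736 / 1.882 = 1454 rpm.
KE_i = ½ΣIω² = 30530 J; KE_f = ½(1.882)(152.2)² = 21810 J.

ΔKE lost ≈ 8720 J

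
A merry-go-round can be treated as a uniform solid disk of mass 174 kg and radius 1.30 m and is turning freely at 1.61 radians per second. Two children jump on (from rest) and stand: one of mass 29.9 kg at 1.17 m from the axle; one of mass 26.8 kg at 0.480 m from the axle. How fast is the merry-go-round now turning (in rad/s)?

ω_f ≈ 1.22 rad/s

The added mass arrives with no angular momentum about the axle, and any external torque about the axle is negligible, so the system's angular momentum is conserved.
I_p = ½(174)(1.30)² = 147.0 kg·m².
Added inertia Σmr² = (29.9)(1.17)² + (26.8)(0.480)² = 47.10 kg·m²; I_f = 147.0 + 47.10 = 194.1 kg·m².
ω_f = I_p ω_i / I_f = (147.0)(1.61) / 194.1 = 1.219 rad/s.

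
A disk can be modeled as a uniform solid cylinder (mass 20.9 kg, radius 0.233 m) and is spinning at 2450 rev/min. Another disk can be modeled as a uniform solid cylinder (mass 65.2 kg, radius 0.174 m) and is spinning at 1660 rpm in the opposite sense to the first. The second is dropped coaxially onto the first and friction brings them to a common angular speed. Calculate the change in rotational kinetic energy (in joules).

The coupling torques are internal; angular momentum about the shared axis is conserved.
Moments of inertia: I_A = ½(20.9)(0.233)² = 0.5673 kg·m²; I_B = ½(65.2)(0.174)² = 0.9870 kg·m².
Taking A's sense as positive: L = (0.5673)(2450) − (0.9870)(1660) = -248.5 kg·m²·rpm.
Combined I = 0.5673 + 0.9870 = 1.554 kg·m².
ω_f = L / I = -248.5 / 1.554 = -159.9 rpm.
KE_i = ½ΣIω² = 33580 J; KE_f = ½(1.554)(16.74)² = 217.8 J.

ΔKE ≈ -33400 J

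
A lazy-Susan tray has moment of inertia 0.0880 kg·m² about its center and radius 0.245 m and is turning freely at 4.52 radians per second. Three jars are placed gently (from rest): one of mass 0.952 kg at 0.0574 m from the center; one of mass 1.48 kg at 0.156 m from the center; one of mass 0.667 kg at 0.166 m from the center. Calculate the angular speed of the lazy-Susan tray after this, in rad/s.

ω_f ≈ 2.73 rad/s

The added mass arrives with no angular momentum about the center, and any external torque about the center is negligible, so the system's angular momentum is conserved.
Added inertia Σmr² = (0.952)(0.0574)² + (1.48)(0.156)² + (0.667)(0.166)² = 0.05753 kg·m²; I_f = 0.08800 + 0.05753 = 0.1455 kg·m².
ω_f = I_p ω_i / I_f = (0.08800)(4.52) / 0.1455 = 2.733 rad/s.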